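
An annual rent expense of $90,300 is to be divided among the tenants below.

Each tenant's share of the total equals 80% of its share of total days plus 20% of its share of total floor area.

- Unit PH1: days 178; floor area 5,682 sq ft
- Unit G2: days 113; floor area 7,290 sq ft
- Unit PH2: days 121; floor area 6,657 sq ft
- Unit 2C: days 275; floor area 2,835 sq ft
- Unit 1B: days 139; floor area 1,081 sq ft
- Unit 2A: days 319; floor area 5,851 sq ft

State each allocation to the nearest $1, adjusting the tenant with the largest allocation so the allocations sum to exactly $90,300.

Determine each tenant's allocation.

Totals — days 1,145, floor area 29,396.
Combined weights (80% days + 20% floor area): Unit PH1 0.1630; Unit G2 0.1286; Unit PH2 0.1298; Unit 2C 0.2114; Unit 1B 0.1045; Unit 2A 0.2627.
Raw shares: Unit PH1 14,721.17; Unit G2 11,608.11; Unit PH2 11,723.95; Unit 2C 19,091.96; Unit 1B 9,433.88; Unit 2A 23,720.93.
After rounding ($1): Unit PH1 $14,721; Unit G2 $11,608; Unit PH2 $11,724; Unit 2C $19,092; Unit 1B $9,434; Unit 2A $23,721. Sum = $90,300.
Sum already equals the total — no adjustment.

Unit PH1: $14,721 · Unit G2: $11,608 · Unit PH2: $11,724 · Unit 2C: $19,092 · Unit 1B: $9,434 · Unit 2A: $23,721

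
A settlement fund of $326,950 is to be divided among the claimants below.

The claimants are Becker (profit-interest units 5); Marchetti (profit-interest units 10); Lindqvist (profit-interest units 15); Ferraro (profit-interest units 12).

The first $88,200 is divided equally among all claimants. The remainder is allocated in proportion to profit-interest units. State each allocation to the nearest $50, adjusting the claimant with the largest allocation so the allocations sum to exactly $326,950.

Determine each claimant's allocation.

$88,200 shared equally gives $22,050 per claimant.
Remainder $238,750 by profit-interest units (total 42): Becker 28,422.62 → $28,400; Marchetti 56,845.24 → $56,850; Lindqvist 85,267.86 → $85,250; Ferraro 68,214.29 → $68,200.
Rounding difference +$50 on remainder applied to Lindqvist.
Totals: Becker $22,050 + $28,400 = $50,450; Marchetti $22,050 + $56,850 = $78,900; Lindqvist $22,050 + $85,300 = $107,350; Ferraro $22,050 + $68,200 = $90,250.

Becker: $50,450; Marchetti: $78,900; Lindqvist: $107,350; Ferraro: $90,250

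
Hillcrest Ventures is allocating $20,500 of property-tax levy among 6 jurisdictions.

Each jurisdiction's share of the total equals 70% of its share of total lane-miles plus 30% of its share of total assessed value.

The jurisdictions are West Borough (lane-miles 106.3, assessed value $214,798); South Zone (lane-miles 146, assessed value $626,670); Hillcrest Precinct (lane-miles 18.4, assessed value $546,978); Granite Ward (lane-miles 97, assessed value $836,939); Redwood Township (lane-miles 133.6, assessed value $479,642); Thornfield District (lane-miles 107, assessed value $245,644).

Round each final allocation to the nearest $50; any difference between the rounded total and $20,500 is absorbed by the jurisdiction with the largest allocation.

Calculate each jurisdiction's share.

West Borough: $2,950; South Zone: $4,750; Hillcrest Precinct: $1,550; Granite Ward: $4,050; Redwood Township: $4,150; Thornfield District: $3,050

Totals — lane-miles 608.3, assessed value 2,950,671.
Composite weights (70% lane-miles + 30% assessed value): West Borough 0.1442; South Zone 0.2317; Hillcrest Precinct 0.0768; Granite Ward 0.1967; Redwood Township 0.2025; Thornfield District 0.1481.
Pro-rata amounts: West Borough 2,955.35; South Zone 4,750.34; Hillcrest Precinct 1,574.11; Granite Ward 4,032.67; Redwood Township 4,151.37; Thornfield District 3,036.15.
Rounded to nearest $50: West Borough $2,950; South Zone $4,750; Hillcrest Precinct $1,550; Granite Ward $4,050; Redwood Township $4,150; Thornfield District $3,050. Sum = $20,500.
Sum already equals the total — no adjustment.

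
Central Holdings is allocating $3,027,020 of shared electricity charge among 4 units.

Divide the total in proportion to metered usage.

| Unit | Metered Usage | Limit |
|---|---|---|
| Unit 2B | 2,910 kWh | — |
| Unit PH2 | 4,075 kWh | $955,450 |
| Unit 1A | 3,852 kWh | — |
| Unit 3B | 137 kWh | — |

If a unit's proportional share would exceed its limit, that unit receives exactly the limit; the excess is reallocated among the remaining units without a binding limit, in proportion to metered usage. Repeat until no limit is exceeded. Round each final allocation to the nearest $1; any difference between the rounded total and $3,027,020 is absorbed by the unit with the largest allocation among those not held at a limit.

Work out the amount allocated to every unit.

Unit 2B: $873,789; Unit PH2: $955,450; Unit 1A: $1,156,644; Unit 3B: $41,137

Sum of metered usage: 10,974.
Unconstrained shares: Unit 2B 802,681.63; Unit PH2 1,124,030.12; Unit 1A 1,062,518.78; Unit 3B 37,789.48.
Held at cap: Unit PH2 ($955,450); remaining pool $2,071,570 reallocated over remaining metered usage 6,899.
Remaining shares: Unit 2B 873,788.77 → $873,789; Unit 1A 1,156,644.10 → $1,156,644; Unit 3B 41,137.13 → $41,137.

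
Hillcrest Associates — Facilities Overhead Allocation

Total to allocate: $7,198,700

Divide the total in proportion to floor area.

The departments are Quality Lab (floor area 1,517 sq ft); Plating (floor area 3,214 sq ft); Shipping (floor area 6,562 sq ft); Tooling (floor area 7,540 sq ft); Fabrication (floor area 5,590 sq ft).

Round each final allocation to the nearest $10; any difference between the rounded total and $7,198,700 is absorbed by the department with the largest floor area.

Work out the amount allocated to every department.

Quality Lab: $447,140 | Plating: $947,330 | Shipping: $1,934,160 | Tooling: $2,222,410 | Fabrication: $1,647,660

Sum of floor area: 24,423.
Proportional shares: Quality Lab 1,517/24,423 × $7,198,700 = 447,137.04; Plating 3,214/24,423 × $7,198,700 = 947,329.23; Shipping 6,562/24,423 × $7,198,700 = 1,934,155.08; Tooling 7,540/24,423 × $7,198,700 = 2,222,421.41; Fabrication 5,590/24,423 × $7,198,700 = 1,647,657.25.
Rounded to nearest $10: Quality Lab $447,140; Plating $947,330; Shipping $1,934,160; Tooling $2,222,420; Fabrication $1,647,660. Sum = $7,198,710.
Difference $7,198,700 − $7,198,710 = −$10 applied to largest floor area (Tooling): Tooling becomes $2,222,410.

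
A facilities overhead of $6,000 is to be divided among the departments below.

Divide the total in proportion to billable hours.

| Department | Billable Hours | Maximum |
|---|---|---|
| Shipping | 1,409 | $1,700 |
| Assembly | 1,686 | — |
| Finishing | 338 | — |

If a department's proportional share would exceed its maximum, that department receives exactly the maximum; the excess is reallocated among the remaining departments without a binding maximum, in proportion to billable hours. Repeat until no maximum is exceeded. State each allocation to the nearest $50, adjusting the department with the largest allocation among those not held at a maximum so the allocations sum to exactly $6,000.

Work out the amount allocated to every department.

Shipping: $1,700 · Assembly: $3,600 · Finishing: $700

Total billable hours = 3,433.
Pro-rata shares before constraints: Shipping 2,462.57; Assembly 2,946.69; Finishing 590.74.
Held at cap: Shipping ($1,700); residual $4,300 reallocated over remaining billable hours 2,024.
Shares after redistribution: Assembly 3,581.92 → $3,600; Finishing 718.08 → $700.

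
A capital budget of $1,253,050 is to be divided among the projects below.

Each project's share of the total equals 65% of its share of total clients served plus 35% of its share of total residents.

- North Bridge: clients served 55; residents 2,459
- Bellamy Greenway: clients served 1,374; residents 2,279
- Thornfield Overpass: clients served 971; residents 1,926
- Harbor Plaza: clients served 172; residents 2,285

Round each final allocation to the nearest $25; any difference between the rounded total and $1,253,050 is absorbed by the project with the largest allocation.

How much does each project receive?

Clients served total 2,572; residents total 8,949.
Combined weights (65% clients served + 35% residents): North Bridge 0.1101; Bellamy Greenway 0.4364; Thornfield Overpass 0.3207; Harbor Plaza 0.1328.
Raw shares: North Bridge 137,926.28; Bellamy Greenway 546,796.39; Thornfield Overpass 401,877.62; Harbor Plaza 166,449.71.
After rounding ($25): North Bridge $137,925; Bellamy Greenway $546,800; Thornfield Overpass $401,875; Harbor Plaza $166,450. Sum = $1,253,050.
Rounded total matches; no reconciliation needed.

North Bridge: $137,925 · Bellamy Greenway: $546,800 · Thornfield Overpass: $401,875 · Harbor Plaza: $166,450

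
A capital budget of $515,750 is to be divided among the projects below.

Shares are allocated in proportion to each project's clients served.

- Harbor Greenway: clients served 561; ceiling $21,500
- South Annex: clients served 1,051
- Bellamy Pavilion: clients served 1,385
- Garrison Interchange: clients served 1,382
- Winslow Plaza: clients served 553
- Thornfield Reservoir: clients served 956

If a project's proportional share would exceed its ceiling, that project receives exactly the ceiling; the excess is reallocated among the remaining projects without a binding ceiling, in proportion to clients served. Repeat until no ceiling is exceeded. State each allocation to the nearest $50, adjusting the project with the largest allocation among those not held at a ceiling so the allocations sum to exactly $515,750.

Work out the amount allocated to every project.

Combined clients served = 5,888.
Unconstrained shares: Harbor Greenway 49,139.90; South Annex 92,060.67; Bellamy Pavilion 121,316.87; Garrison Interchange 121,054.09; Winslow Plaza 48,439.16; Thornfield Reservoir 83,739.30.
Held at cap: Harbor Greenway ($21,500); balance $494,250 reallocated over remaining clients served 5,327.
Redistributed shares: South Annex 97,513.94 → $97,500; Bellamy Pavilion 128,503.14 → $128,500; Garrison Interchange 128,224.80 → $128,200; Winslow Plaza 51,308.48 → $51,300; Thornfield Reservoir 88,699.64 → $88,700.
Rounding difference +$50 applied to Bellamy Pavilion → $128,550.

Harbor Greenway: $21,500 | South Annex: $97,500 | Bellamy Pavilion: $128,550 | Garrison Interchange: $128,200 | Winslow Plaza: $51,300 | Thornfield Reservoir: $88,700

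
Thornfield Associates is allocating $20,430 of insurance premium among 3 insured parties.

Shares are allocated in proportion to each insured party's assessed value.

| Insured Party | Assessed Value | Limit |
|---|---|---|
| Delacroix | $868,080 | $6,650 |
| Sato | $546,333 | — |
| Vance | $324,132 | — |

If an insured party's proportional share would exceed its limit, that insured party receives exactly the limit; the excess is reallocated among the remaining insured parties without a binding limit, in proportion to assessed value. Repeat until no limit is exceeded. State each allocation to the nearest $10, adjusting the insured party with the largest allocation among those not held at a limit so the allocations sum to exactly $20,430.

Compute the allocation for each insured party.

Combined assessed value = 1,738,545.
Proportional shares (ignoring caps): Delacroix 10,200.99; Sato 6,420.07; Vance 3,808.94.
Held at cap: Delacroix ($6,650); remaining pool $13,780 reallocated over remaining assessed value 870,465.
Shares after redistribution: Sato 8,648.79 → $8,650; Vance 5,131.21 → $5,130.

Delacroix: $6,650; Sato: $8,650; Vance: $5,130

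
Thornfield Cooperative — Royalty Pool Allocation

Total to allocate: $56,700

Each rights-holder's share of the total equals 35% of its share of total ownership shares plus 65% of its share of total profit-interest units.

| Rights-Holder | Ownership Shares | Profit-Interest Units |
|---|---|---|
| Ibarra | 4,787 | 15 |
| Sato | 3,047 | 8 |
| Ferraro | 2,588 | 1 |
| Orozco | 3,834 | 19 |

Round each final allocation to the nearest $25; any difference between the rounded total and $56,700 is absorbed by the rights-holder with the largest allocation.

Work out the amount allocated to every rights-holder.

Totals — ownership shares 14,256, profit-interest units 43.
Combined weights (35% ownership shares + 65% profit-interest units): Ibarra 0.3443; Sato 0.1957; Ferraro 0.0787; Orozco 0.3813.
Unrounded shares: Ibarra 19,520.12; Sato 11,098.31; Ferraro 4,459.71; Orozco 21,621.87.
At nearest $25: Ibarra $19,525; Sato $11,100; Ferraro $4,450; Orozco $21,625. Sum = $56,700.
No rounding difference to absorb.

Ibarra: $19,525 | Sato: $11,100 | Ferraro: $4,450 | Orozco: $21,625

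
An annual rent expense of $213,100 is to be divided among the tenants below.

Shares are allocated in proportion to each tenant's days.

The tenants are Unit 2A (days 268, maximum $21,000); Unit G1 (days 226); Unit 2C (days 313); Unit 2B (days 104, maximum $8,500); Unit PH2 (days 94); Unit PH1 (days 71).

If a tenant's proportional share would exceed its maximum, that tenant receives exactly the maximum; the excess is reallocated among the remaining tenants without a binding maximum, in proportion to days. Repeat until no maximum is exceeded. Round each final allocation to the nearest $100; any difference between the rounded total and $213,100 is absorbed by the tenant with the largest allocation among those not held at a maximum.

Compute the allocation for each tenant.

Total days = 1,076.
Unconstrained shares: Unit 2A 53,076.95; Unit G1 44,758.92; Unit 2C 61,989.13; Unit 2B 20,597.03; Unit PH2 18,616.54; Unit PH1 14,061.43.
Capped: Unit 2A ($21,000), Unit 2B ($8,500); remaining pool $183,600 reallocated over remaining days 704.
Redistributed shares: Unit G1 58,939.77 → $58,900; Unit 2C 81,628.98 → $81,600; Unit PH2 24,514.77 → $24,500; Unit PH1 18,516.48 → $18,500.
Rounding difference +$100 applied to Unit 2C → $81,700.

Unit 2A: $21,000; Unit G1: $58,900; Unit 2C: $81,700; Unit 2B: $8,500; Unit PH2: $24,500; Unit PH1: $18,500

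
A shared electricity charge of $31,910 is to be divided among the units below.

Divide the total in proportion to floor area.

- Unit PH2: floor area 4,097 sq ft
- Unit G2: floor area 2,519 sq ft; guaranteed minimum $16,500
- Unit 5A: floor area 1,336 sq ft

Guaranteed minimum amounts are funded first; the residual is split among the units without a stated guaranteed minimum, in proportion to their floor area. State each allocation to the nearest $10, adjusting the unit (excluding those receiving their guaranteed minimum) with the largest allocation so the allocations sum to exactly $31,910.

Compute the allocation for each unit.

Minimums first: Unit G2 $16,500. Balance $15,410.
Balance split over remaining floor area 5,433: Unit PH2 11,620.61 → $11,620; Unit 5A 3,789.39 → $3,790.

Unit PH2: $11,620 | Unit G2: $16,500 | Unit 5A: $3,790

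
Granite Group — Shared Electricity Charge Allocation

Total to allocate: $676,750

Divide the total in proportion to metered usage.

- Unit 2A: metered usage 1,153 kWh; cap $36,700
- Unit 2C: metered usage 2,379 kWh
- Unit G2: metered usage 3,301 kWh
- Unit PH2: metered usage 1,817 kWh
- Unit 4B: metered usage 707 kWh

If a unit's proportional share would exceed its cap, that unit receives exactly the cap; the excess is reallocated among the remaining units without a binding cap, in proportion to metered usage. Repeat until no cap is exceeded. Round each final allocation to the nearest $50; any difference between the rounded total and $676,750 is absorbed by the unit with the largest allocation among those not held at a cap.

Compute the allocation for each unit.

Unit 2A: $36,700; Unit 2C: $185,600; Unit G2: $257,550; Unit PH2: $141,750; Unit 4B: $55,150

Combined metered usage = 9,357.
Pro-rata shares before constraints: Unit 2A 83,391.34; Unit 2C 172,062.44; Unit G2 238,746.58; Unit PH2 131,415.49; Unit 4B 51,134.15.
Cap binds for Unit 2A ($36,700); balance $640,050 reallocated over remaining metered usage 8,204.
Redistributed shares: Unit 2C 185,602.02 → $185,600; Unit G2 257,533.53 → $257,550; Unit PH2 141,756.56 → $141,750; Unit 4B 55,157.89 → $55,150.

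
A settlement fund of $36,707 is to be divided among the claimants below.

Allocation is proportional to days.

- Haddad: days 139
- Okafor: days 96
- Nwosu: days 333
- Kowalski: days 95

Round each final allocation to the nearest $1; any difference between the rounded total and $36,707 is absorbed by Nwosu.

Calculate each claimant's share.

Haddad: $7,696 | Okafor: $5,315 | Nwosu: $18,436 | Kowalski: $5,260

Sum of days: 663.
Proportional shares: Haddad 139/663 × $36,707 = 7,695.74; Okafor 96/663 × $36,707 = 5,315.04; Nwosu 333/663 × $36,707 = 18,436.55; Kowalski 95/663 × $36,707 = 5,259.68.
At nearest $1: Haddad $7,696; Okafor $5,315; Nwosu $18,437; Kowalski $5,260. Sum = $36,708.
Difference $36,707 − $36,708 = −$1 applied to Nwosu: Nwosu becomes $18,436.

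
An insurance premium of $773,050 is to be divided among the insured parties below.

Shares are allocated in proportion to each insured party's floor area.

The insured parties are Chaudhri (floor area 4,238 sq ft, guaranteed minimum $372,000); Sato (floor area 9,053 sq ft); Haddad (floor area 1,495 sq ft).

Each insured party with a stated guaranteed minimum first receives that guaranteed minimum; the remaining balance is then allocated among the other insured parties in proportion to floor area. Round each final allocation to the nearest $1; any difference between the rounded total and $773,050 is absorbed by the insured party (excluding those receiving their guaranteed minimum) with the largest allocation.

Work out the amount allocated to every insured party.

Minimums first: Chaudhri $372,000. Residual $401,050.
Residual split over remaining floor area 10,548: Sato 344,207.97 → $344,208; Haddad 56,842.03 → $56,842.

Chaudhri: $372,000 | Sato: $344,208 | Haddad: $56,842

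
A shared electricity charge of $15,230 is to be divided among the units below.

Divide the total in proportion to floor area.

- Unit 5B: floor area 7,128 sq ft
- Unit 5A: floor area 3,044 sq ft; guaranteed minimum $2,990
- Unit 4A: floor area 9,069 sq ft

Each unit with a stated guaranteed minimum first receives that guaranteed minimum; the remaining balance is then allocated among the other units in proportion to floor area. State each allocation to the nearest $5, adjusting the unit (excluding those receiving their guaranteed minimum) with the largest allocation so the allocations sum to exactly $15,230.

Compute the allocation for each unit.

Fund the minimums — Unit 5A $2,990. Balance $12,240.
Balance split over remaining floor area 16,197: Unit 5B 5,386.60 → $5,385; Unit 4A 6,853.40 → $6,855.

Unit 5B: $5,385; Unit 5A: $2,990; Unit 4A: $6,855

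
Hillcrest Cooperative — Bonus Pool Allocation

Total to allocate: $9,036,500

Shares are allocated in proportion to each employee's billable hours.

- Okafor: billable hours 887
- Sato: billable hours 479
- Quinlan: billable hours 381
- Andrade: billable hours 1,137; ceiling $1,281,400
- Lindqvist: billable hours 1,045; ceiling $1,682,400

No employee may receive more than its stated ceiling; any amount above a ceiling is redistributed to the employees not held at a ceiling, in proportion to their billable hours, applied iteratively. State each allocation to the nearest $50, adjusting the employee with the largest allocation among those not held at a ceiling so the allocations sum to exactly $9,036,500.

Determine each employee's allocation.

Okafor: $3,083,250 | Sato: $1,665,050 | Quinlan: $1,324,400 | Andrade: $1,281,400 | Lindqvist: $1,682,400

Combined billable hours = 3,929.
Unconstrained shares: Okafor 2,040,054.85; Sato 1,101,675.62; Quinlan 876,280.61; Andrade 2,615,042.12; Lindqvist 2,403,446.81.
Held at cap: Andrade ($1,281,400), Lindqvist ($1,682,400); residual $6,072,700 reallocated over remaining billable hours 1,747.
Remaining shares: Okafor 3,083,276.99 → $3,083,300; Sato 1,665,039.10 → $1,665,050; Quinlan 1,324,383.92 → $1,324,400.
Rounding difference −$50 applied to Okafor → $3,083,250.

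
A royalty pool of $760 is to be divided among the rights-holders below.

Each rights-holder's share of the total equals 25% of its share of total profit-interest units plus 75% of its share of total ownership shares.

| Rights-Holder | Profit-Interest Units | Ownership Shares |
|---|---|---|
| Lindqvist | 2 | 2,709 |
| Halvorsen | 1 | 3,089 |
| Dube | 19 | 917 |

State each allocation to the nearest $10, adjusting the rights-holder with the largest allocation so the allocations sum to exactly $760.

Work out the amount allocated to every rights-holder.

Lindqvist: $250 | Halvorsen: $270 | Dube: $240

Totals — profit-interest units 22, ownership shares 6,715.
Blended shares (25% profit-interest units + 75% ownership shares): Lindqvist 0.3253; Halvorsen 0.3564; Dube 0.3183.
Raw shares: Lindqvist 247.23; Halvorsen 270.84; Dube 241.93.
Rounded to nearest $10: Lindqvist $250; Halvorsen $270; Dube $240. Sum = $760.
Sum already equals the total — no adjustment.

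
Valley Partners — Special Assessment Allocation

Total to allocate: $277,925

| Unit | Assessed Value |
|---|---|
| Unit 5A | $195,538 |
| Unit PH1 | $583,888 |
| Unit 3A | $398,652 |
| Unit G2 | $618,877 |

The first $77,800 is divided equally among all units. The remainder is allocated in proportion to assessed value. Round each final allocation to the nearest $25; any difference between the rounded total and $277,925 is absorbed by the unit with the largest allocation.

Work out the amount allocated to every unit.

Equal tier: $77,800 ÷ 4 = $19,450 apiece.
Remainder $200,125 by assessed value (total 1,796,955): Unit 5A 21,776.86 → $21,775; Unit PH1 65,027.00 → $65,025; Unit 3A 44,397.46 → $44,400; Unit G2 68,923.68 → $68,925.
Totals: Unit 5A $19,450 + $21,775 = $41,225; Unit PH1 $19,450 + $65,025 = $84,475; Unit 3A $19,450 + $44,400 = $63,850; Unit G2 $19,450 + $68,925 = $88,375.

Unit 5A: $41,225; Unit PH1: $84,475; Unit 3A: $63,850; Unit G2: $88,375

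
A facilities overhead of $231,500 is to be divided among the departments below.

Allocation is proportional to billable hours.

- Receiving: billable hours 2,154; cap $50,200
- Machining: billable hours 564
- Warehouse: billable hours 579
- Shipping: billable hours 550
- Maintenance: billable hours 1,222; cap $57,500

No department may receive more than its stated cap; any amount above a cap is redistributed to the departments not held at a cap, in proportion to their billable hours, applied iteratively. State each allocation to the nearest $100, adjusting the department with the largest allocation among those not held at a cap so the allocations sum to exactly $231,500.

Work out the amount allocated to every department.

Receiving: $50,200; Machining: $41,200; Warehouse: $42,400; Shipping: $40,200; Maintenance: $57,500

Combined billable hours = 5,069.
Unconstrained shares: Receiving 98,372.66; Machining 25,757.74; Warehouse 26,442.79; Shipping 25,118.37; Maintenance 55,808.44.
Capped: Receiving ($50,200); remaining pool $181,300 reallocated over remaining billable hours 2,915.
Capped: Maintenance ($57,500); remaining pool $123,800 reallocated over remaining billable hours 1,693.
Remaining shares: Machining 41,242.29 → $41,200; Warehouse 42,339.16 → $42,300; Shipping 40,218.55 → $40,200.
Rounding difference +$100 applied to Warehouse → $42,400.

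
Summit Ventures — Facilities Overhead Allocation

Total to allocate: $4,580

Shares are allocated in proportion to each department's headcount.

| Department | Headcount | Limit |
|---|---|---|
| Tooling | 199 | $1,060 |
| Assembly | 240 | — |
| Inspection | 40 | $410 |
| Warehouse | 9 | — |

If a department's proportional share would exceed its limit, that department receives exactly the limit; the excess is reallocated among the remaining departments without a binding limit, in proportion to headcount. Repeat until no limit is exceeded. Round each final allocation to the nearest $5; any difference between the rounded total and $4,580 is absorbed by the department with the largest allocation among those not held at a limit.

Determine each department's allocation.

Combined headcount = 488.
Pro-rata shares before constraints: Tooling 1,867.66; Assembly 2,252.46; Inspection 375.41; Warehouse 84.47.
Capped: Tooling ($1,060); remaining pool $3,520 reallocated over remaining headcount 289.
Capped: Inspection ($410); remaining pool $3,110 reallocated over remaining headcount 249.
Remaining shares: Assembly 2,997.59 → $3,000; Warehouse 112.41 → $110.

Tooling: $1,060 · Assembly: $3,000 · Inspection: $410 · Warehouse: $110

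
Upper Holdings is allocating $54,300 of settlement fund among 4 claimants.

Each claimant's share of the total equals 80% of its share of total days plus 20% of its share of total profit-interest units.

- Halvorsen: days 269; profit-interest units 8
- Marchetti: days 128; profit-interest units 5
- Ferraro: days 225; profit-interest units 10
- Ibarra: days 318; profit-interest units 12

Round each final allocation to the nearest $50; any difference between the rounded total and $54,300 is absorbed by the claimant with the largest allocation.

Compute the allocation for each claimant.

Totals — days 940, profit-interest units 35.
Combined weights (80% days + 20% profit-interest units): Halvorsen 0.2747; Marchetti 0.1375; Ferraro 0.2486; Ibarra 0.3392.
Pro-rata amounts: Halvorsen 14,913.52; Marchetti 7,466.66; Ferraro 13,500.73; Ibarra 18,419.09.
Rounded to nearest $50: Halvorsen $14,900; Marchetti $7,450; Ferraro $13,500; Ibarra $18,400. Sum = $54,250.
Difference $54,300 − $54,250 = +$50 applied to largest allocation (Ibarra): Ibarra becomes $18,450.

Halvorsen: $14,900 · Marchetti: $7,450 · Ferraro: $13,500 · Ibarra: $18,450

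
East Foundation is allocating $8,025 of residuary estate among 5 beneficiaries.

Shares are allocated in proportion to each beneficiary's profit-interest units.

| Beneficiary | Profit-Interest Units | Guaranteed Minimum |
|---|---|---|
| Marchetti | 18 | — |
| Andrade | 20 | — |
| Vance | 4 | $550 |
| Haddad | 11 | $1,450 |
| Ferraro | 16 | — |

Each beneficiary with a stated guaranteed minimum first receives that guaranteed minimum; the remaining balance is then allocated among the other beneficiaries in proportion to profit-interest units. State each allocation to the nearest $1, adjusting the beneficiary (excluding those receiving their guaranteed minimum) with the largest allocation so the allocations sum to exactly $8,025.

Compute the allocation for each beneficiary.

Marchetti: $2,008 | Andrade: $2,232 | Vance: $550 | Haddad: $1,450 | Ferraro: $1,785

Guaranteed amounts: Vance $550; Haddad $1,450. Balance $6,025.
Balance split over remaining profit-interest units 54: Marchetti 2,008.33 → $2,008; Andrade 2,231.48 → $2,231; Ferraro 1,785.19 → $1,785.
Rounding difference +$1 applied to Andrade → $2,232.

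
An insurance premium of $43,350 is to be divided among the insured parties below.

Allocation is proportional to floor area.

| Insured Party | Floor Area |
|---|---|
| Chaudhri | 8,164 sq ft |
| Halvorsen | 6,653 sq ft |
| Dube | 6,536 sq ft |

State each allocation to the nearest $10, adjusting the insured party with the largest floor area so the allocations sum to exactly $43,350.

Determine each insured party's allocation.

Sum of floor area: 8,164 + 6,653 + 6,536 = 21,353.
Pro-rata amounts: Chaudhri 16,574.22; Halvorsen 13,506.65; Dube 13,269.12.
After rounding ($10): Chaudhri $16,570; Halvorsen $13,510; Dube $13,270. Sum = $43,350.
Sum already equals the total — no adjustment.

Chaudhri: $16,570; Halvorsen: $13,510; Dube: $13,270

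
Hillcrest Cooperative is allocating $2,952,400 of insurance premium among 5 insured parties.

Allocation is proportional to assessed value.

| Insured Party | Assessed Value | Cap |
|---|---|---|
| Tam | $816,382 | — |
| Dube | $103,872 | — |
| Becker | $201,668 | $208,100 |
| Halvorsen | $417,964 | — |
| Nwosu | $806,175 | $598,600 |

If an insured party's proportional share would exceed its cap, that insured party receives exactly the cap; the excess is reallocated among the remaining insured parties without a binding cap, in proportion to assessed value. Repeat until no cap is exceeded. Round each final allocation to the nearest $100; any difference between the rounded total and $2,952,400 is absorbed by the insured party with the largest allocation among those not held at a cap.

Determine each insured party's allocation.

Total assessed value = 2,346,061.
Pro-rata shares before constraints: Tam 1,027,375.77; Dube 130,717.70; Becker 253,789.05; Halvorsen 525,986.71; Nwosu 1,014,530.77.
Cap binds for Becker ($208,100), Nwosu ($598,600); residual $2,145,700 reallocated over remaining assessed value 1,338,218.
Redistributed shares: Tam 1,308,987.67 → $1,309,000; Dube 166,548.46 → $166,500; Halvorsen 670,163.87 → $670,200.

Tam: $1,309,000 · Dube: $166,500 · Becker: $208,100 · Halvorsen: $670,200 · Nwosu: $598,600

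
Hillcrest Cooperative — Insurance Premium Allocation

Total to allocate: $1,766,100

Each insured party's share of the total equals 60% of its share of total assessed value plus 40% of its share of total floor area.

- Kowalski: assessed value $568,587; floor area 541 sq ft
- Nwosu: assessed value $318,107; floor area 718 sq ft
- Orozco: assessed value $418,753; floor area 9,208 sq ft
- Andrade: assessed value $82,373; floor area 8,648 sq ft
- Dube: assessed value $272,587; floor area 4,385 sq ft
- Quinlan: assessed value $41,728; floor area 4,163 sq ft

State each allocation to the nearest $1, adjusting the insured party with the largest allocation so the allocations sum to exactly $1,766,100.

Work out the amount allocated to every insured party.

Totals — assessed value 1,702,135, floor area 27,663.
Composite weights (60% assessed value + 40% floor area): Kowalski 0.2082; Nwosu 0.1225; Orozco 0.2808; Andrade 0.1541; Dube 0.1595; Quinlan 0.0749.
Raw shares: Kowalski 367,788.16; Nwosu 216,372.56; Orozco 495,841.67; Andrade 272,128.20; Dube 281,679.70; Quinlan 132,289.70.
Rounded to nearest $1: Kowalski $367,788; Nwosu $216,373; Orozco $495,842; Andrade $272,128; Dube $281,680; Quinlan $132,290. Sum = $1,766,101.
Difference $1,766,100 − $1,766,101 = −$1 applied to largest allocation (Orozco): Orozco becomes $495,841.

Kowalski: $367,788 | Nwosu: $216,373 | Orozco: $495,841 | Andrade: $272,128 | Dube: $281,680 | Quinlan: $132,290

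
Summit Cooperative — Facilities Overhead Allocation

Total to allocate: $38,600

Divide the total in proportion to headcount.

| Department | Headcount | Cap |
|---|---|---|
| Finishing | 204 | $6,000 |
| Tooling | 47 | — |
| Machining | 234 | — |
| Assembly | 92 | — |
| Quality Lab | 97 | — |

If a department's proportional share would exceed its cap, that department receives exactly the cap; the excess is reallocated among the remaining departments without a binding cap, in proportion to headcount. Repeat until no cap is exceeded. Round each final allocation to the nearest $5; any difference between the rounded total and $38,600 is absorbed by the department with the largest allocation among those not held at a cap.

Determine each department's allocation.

Total headcount = 674.
Proportional shares (ignoring caps): Finishing 11,683.09; Tooling 2,691.69; Machining 13,401.19; Assembly 5,268.84; Quality Lab 5,555.19.
Cap binds for Finishing ($6,000); residual $32,600 reallocated over remaining headcount 470.
Remaining shares: Tooling 3,260.00 → $3,260; Machining 16,230.64 → $16,230; Assembly 6,381.28 → $6,380; Quality Lab 6,728.09 → $6,730.

Finishing: $6,000 | Tooling: $3,260 | Machining: $16,230 | Assembly: $6,380 | Quality Lab: $6,730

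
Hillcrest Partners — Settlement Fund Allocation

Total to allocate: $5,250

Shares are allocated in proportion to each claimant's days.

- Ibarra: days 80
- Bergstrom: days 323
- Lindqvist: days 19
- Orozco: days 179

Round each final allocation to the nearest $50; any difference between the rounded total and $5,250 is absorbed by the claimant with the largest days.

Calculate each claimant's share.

Ibarra: $700 | Bergstrom: $2,850 | Lindqvist: $150 | Orozco: $1,550

Days total: 601.
Proportional shares: Ibarra 80/601 × $5,250 = 698.84; Bergstrom 323/601 × $5,250 = 2,821.55; Lindqvist 19/601 × $5,250 = 165.97; Orozco 179/601 × $5,250 = 1,563.64.
After rounding ($50): Ibarra $700; Bergstrom $2,800; Lindqvist $150; Orozco $1,550. Sum = $5,200.
Difference $5,250 − $5,200 = +$50 applied to largest days (Bergstrom): Bergstrom becomes $2,850.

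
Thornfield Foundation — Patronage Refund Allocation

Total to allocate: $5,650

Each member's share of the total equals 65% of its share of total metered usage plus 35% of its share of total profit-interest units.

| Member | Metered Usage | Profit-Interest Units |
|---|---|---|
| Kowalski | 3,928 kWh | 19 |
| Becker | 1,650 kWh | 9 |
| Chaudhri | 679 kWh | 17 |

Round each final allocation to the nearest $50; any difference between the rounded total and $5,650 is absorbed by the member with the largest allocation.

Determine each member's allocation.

Metered usage total 6,257; profit-interest units total 45.
Composite weights (65% metered usage + 35% profit-interest units): Kowalski 0.5558; Becker 0.2414; Chaudhri 0.2028.
Raw shares: Kowalski 3,140.46; Becker 1,363.96; Chaudhri 1,145.59.
After rounding ($50): Kowalski $3,150; Becker $1,350; Chaudhri $1,150. Sum = $5,650.
No rounding difference to absorb.

Kowalski: $3,150 · Becker: $1,350 · Chaudhri: $1,150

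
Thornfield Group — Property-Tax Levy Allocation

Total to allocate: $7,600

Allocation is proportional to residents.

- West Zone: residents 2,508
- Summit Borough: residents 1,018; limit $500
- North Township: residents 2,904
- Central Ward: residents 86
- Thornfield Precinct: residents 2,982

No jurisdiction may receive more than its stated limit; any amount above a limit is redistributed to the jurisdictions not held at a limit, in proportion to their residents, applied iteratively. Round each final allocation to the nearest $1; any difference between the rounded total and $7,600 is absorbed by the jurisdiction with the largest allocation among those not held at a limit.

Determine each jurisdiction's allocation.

West Zone: $2,100 · Summit Borough: $500 · North Township: $2,431 · Central Ward: $72 · Thornfield Precinct: $2,497

Total residents = 9,498.
Pro-rata shares before constraints: West Zone 2,006.82; Summit Borough 814.57; North Township 2,323.69; Central Ward 68.81; Thornfield Precinct 2,386.10.
Cap binds for Summit Borough ($500); residual $7,100 reallocated over remaining residents 8,480.
Redistributed shares: West Zone 2,099.86 → $2,100; North Township 2,431.42 → $2,431; Central Ward 72.00 → $72; Thornfield Precinct 2,496.72 → $2,497.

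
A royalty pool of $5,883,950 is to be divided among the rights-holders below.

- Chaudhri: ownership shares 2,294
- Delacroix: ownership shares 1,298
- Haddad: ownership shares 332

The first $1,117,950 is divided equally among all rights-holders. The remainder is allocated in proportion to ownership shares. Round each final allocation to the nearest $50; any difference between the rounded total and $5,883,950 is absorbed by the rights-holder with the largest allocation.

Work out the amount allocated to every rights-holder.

$1,117,950 shared equally gives $372,650 per rights-holder.
Remainder $4,766,000 by ownership shares (total 3,924): Chaudhri 2,786,239.55 → $2,786,250; Delacroix 1,576,520.90 → $1,576,500; Haddad 403,239.55 → $403,250.
Totals: Chaudhri $372,650 + $2,786,250 = $3,158,900; Delacroix $372,650 + $1,576,500 = $1,949,150; Haddad $372,650 + $403,250 = $775,900.

Chaudhri: $3,158,900; Delacroix: $1,949,150; Haddad: $775,900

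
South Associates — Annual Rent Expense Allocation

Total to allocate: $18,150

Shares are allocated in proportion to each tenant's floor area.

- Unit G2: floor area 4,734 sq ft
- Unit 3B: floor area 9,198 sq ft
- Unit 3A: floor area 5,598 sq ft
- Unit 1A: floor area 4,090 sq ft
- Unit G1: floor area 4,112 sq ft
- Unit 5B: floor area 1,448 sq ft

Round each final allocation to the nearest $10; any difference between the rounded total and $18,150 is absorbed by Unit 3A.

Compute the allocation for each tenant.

Unit G2: $2,940 · Unit 3B: $5,720 · Unit 3A: $3,490 · Unit 1A: $2,540 · Unit G1: $2,560 · Unit 5B: $900

Floor area total: 29,180.
Raw shares: Unit G2 4,734/29,180 × $18,150 = 2,944.55; Unit 3B 9,198/29,180 × $18,150 = 5,721.17; Unit 3A 5,598/29,180 × $18,150 = 3,481.96; Unit 1A 4,090/29,180 × $18,150 = 2,543.99; Unit G1 4,112/29,180 × $18,150 = 2,557.67; Unit 5B 1,448/29,180 × $18,150 = 900.66.
After rounding ($10): Unit G2 $2,940; Unit 3B $5,720; Unit 3A $3,480; Unit 1A $2,540; Unit G1 $2,560; Unit 5B $900. Sum = $18,140.
Difference $18,150 − $18,140 = +$10 applied to Unit 3A: Unit 3A becomes $3,490.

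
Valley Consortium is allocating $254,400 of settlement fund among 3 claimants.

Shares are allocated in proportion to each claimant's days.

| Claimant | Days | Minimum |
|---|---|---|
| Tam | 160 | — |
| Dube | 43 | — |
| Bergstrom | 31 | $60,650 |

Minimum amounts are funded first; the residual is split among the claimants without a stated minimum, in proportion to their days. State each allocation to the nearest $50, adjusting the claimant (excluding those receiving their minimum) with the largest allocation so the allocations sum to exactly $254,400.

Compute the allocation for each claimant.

Tam: $152,700 · Dube: $41,050 · Bergstrom: $60,650

Minimums first: Bergstrom $60,650. Remaining pool $193,750.
Remaining pool split over remaining days 203: Tam 152,709.36 → $152,700; Dube 41,040.64 → $41,050.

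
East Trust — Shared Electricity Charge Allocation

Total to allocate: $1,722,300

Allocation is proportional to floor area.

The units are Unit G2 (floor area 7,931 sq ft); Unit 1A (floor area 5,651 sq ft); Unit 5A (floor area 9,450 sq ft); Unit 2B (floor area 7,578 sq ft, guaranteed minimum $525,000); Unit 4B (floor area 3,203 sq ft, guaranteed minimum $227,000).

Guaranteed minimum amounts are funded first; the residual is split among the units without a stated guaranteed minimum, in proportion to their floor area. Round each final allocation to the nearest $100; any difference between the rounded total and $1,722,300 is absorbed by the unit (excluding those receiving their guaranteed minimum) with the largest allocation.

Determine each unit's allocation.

Unit G2: $334,100 | Unit 1A: $238,100 | Unit 5A: $398,100 | Unit 2B: $525,000 | Unit 4B: $227,000

Guaranteed amounts: Unit 2B $525,000; Unit 4B $227,000. Balance $970,300.
Balance split over remaining floor area 23,032: Unit G2 334,119.89 → $334,100; Unit 1A 238,067.27 → $238,100; Unit 5A 398,112.84 → $398,100.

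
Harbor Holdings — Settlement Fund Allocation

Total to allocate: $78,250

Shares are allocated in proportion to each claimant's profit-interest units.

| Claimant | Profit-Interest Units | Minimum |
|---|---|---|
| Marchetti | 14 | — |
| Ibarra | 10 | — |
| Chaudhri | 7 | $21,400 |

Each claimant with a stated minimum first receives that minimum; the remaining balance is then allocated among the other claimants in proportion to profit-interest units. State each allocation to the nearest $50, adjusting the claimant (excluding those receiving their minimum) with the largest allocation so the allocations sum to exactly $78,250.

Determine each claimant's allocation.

Fund the minimums — Chaudhri $21,400. Balance $56,850.
Balance split over remaining profit-interest units 24: Marchetti 33,162.50 → $33,150; Ibarra 23,687.50 → $23,700.

Marchetti: $33,150 | Ibarra: $23,700 | Chaudhri: $21,400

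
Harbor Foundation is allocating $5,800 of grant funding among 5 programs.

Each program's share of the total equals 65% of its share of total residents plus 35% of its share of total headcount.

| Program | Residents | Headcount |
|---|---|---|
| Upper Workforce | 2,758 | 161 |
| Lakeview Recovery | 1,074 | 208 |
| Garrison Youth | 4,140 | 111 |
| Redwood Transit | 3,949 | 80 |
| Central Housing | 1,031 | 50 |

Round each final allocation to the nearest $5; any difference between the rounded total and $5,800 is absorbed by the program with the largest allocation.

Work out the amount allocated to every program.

Residents total 12,952; headcount total 610.
Combined weights (65% residents + 35% headcount): Upper Workforce 0.2308; Lakeview Recovery 0.1732; Garrison Youth 0.2715; Redwood Transit 0.2441; Central Housing 0.0804.
Pro-rata amounts: Upper Workforce 1,338.57; Lakeview Recovery 1,004.81; Garrison Youth 1,574.44; Redwood Transit 1,415.68; Central Housing 466.49.
At nearest $5: Upper Workforce $1,340; Lakeview Recovery $1,005; Garrison Youth $1,575; Redwood Transit $1,415; Central Housing $465. Sum = $5,800.
No rounding difference to absorb.

Upper Workforce: $1,340 | Lakeview Recovery: $1,005 | Garrison Youth: $1,575 | Redwood Transit: $1,415 | Central Housing: $465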